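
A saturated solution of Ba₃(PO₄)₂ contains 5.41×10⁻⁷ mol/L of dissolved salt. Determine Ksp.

Ksp = 5.01×10⁻³⁰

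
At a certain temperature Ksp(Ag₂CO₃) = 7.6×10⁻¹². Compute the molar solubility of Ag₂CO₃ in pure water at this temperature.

Ag₂CO₃(s) ⇌ 2 Ag⁺(aq) + CO₃²⁻(aq)
Let s be the molar solubility. Then [Ag⁺] = 2s and [CO₃²⁻] = s.
Ksp = [Ag⁺]^2[CO₃²⁻] = (2s)^2 · s = 4s^3
4s^3 = 7.6×10⁻¹²  ⇒  s^3 = 1.9×10⁻¹²
s = 1.2×10⁻⁴ M

1.2×10⁻⁴ M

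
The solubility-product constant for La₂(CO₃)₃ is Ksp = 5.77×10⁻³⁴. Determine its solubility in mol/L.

8.82×10⁻⁸ M

La₂(CO₃)₃(s) ⇌ 2 La³⁺(aq) + 3 CO₃²⁻(aq)
Call the molar solubility s, so that [La³⁺] = 2s and [CO₃²⁻] = 3s.
Ksp = [La³⁺]^2[CO₃²⁻]^3 = (2s)^2 · (3s)^3 = 108s^5
108s^5 = 5.77×10⁻³⁴  ⇒  s^5 = 5.34×10⁻³⁶
s = (5.34×10⁻³⁶)^(1/5) = 8.82×10⁻⁸ M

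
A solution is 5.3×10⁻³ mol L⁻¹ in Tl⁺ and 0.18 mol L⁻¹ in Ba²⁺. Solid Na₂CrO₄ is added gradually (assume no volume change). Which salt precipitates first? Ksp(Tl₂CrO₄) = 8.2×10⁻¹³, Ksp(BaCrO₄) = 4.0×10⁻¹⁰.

BaCrO₄

The threshold for precipitation is Q = Ksp.
For Tl₂CrO₄: [CrO₄²⁻] = (Ksp/[Tl⁺]^2) = 2.9×10⁻⁸ mol L⁻¹
For BaCrO₄: [CrO₄²⁻] = (Ksp/[Ba²⁺]) = 2.2×10⁻⁹ mol L⁻¹
BaCrO₄ requires the lower [CrO₄²⁻], so it precipitates first.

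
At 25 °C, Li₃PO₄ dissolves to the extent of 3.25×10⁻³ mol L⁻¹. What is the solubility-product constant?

Ksp = 3.01×10⁻⁹

Li₃PO₄(s) ⇌ 3 Li⁺(aq) + PO₄³⁻(aq)
Call the molar solubility s, so that [Li⁺] = 3s and [PO₄³⁻] = s.
Ksp = [Li⁺]^3[PO₄³⁻] = (3s)^3 · s = 27s^4
Ksp = 27 × (3.25×10⁻³)^4 = 3.01×10⁻⁹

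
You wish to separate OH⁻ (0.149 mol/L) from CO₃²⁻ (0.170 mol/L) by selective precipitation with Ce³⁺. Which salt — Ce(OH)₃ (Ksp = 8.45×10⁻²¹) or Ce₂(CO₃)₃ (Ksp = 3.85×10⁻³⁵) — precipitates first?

Ce(OH)₃

Precipitation of each salt begins when its ion product equals Ksp.
For Ce(OH)₃: [Ce³⁺] = (Ksp/[OH⁻]^3) = 2.55×10⁻¹⁸ mol/L
For Ce₂(CO₃)₃: [Ce³⁺] = (Ksp/[CO₃²⁻]^3)^(1/2) = 8.85×10⁻¹⁷ mol/L
The smaller threshold [Ce³⁺] is reached first, so Ce(OH)₃ precipitates first.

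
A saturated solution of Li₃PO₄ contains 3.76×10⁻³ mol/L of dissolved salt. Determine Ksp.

Ksp = 5.40×10⁻⁹

Li₃PO₄(s) ⇌ 3 Li⁺(aq) + PO₄³⁻(aq)
For each mole of Li₃PO₄ that dissolves per liter, [Li⁺] = 3s and [PO₄³⁻] = s; let s denote this solubility.
Ksp = [Li⁺]^3[PO₄³⁻] = (3s)^3 · s = 27s^4
Ksp = 27 × (3.76×10⁻³)^4 = 5.40×10⁻⁹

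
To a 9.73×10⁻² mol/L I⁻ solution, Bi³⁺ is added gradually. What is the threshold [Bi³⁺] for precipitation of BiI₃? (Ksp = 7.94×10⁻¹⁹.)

Precipitation of each salt begins when its ion product equals Ksp.
BiI₃(s) ⇌ Bi³⁺(aq) + 3 I⁻(aq)
Ksp = [Bi³⁺][I⁻]^3 = [Bi³⁺](9.73×10⁻²)^3
[Bi³⁺] = 7.94×10⁻¹⁹ / (9.73×10⁻²)^3 = 8.62×10⁻¹⁶
[Bi³⁺] = 8.62×10⁻¹⁶ mol/L

8.62×10⁻¹⁶ M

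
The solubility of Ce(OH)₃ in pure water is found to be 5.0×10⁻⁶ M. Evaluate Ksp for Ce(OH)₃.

Ce(OH)₃(s) ⇌ Ce³⁺(aq) + 3 OH⁻(aq)
Let s be the molar solubility. Then [Ce³⁺] = s and [OH⁻] = 3s.
Ksp = [Ce³⁺][OH⁻]^3 = s · (3s)^3 = 27s^4
Ksp = 27 × (5.0×10⁻⁶)^4 = 1.7×10⁻²⁰

Ksp = 1.7×10⁻²⁰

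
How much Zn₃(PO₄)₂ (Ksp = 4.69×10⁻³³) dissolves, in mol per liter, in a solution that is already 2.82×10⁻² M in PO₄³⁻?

Zn₃(PO₄)₂(s) ⇌ 3 Zn²⁺(aq) + 2 PO₄³⁻(aq)
PO₄³⁻ is already present at 2.82×10⁻² M. If s mol/L of Zn₃(PO₄)₂ dissolves, [Zn²⁺] = 3s while [PO₄³⁻] ≈ 2.82×10⁻² M.
Ksp = [Zn²⁺]^3[PO₄³⁻]^2 = (3s)^3(2.82×10⁻²)^2
(3s)^3 = 4.69×10⁻³³ / (2.82×10⁻²)^2 = 5.90×10⁻³⁰
s = 6.02×10⁻¹¹ M

6.02×10⁻¹¹ M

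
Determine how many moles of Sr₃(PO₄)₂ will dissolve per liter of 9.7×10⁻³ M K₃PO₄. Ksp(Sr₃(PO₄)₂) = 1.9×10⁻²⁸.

4.2×10⁻⁹ M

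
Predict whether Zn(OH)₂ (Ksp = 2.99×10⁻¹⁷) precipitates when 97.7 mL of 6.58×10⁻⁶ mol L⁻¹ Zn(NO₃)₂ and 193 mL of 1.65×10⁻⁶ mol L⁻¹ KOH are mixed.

Total volume after mixing = 97.7 + 193 = 290.7 mL.
[Zn²⁺] = (6.58×10⁻⁶)(97.7)/290.7 = 2.21×10⁻⁶ mol L⁻¹
[OH⁻] = (1.65×10⁻⁶)(193)/290.7 = 1.10×10⁻⁶ mol L⁻¹
Q = [Zn²⁺][OH⁻]^2 = 2.65×10⁻¹⁸
Q < Ksp (2.65×10⁻¹⁸ vs 2.99×10⁻¹⁷); the solution remains unsaturated and no precipitate forms.

No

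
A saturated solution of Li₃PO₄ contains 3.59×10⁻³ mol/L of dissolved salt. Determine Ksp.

Li₃PO₄(s) ⇌ 3 Li⁺(aq) + PO₄³⁻(aq)
For each mole of Li₃PO₄ that dissolves per liter, [Li⁺] = 3s and [PO₄³⁻] = s; let s denote this solubility.
Ksp = [Li⁺]^3[PO₄³⁻] = (3s)^3 · s = 27s^4
Ksp = 27 × (3.59×10⁻³)^4 = 4.48×10⁻⁹

Ksp = 4.48×10⁻⁹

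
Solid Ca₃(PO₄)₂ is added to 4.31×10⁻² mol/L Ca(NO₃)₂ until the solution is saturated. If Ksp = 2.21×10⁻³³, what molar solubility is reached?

2.63×10⁻¹⁵ M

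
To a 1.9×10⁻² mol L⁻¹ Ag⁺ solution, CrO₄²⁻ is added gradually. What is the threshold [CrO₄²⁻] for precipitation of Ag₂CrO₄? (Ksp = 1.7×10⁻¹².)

4.7×10⁻⁹ M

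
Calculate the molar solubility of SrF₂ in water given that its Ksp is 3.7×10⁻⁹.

SrF₂(s) ⇌ Sr²⁺(aq) + 2 F⁻(aq)
With molar solubility s: [Sr²⁺] = s, [F⁻] = 2s.
Ksp = [Sr²⁺][F⁻]^2 = s · (2s)^2 = 4s^3
4s^3 = 3.7×10⁻⁹  ⇒  s^3 = 9.3×10⁻¹⁰
s = 9.7×10⁻⁴ M

9.7×10⁻⁴ M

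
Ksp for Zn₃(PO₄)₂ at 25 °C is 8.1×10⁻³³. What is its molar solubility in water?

1.5×10⁻⁷ M

Zn₃(PO₄)₂(s) ⇌ 3 Zn²⁺(aq) + 2 PO₄³⁻(aq)
Call the molar solubility s, so that [Zn²⁺] = 3s and [PO₄³⁻] = 2s.
Ksp = [Zn²⁺]^3[PO₄³⁻]^2 = (3s)^3 · (2s)^2 = 108s^5
108s^5 = 8.1×10⁻³³  ⇒  s^5 = 7.5×10⁻³⁵
s = 1.5×10⁻⁷ mol L⁻¹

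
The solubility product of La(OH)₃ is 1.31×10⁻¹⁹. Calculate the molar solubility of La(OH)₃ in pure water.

La(OH)₃(s) ⇌ La³⁺(aq) + 3 OH⁻(aq)
Call the molar solubility s, so that [La³⁺] = s and [OH⁻] = 3s.
Ksp = [La³⁺][OH⁻]^3 = s · (3s)^3 = 27s^4
27s^4 = 1.31×10⁻¹⁹  ⇒  s^4 = 4.85×10⁻²¹
s = (4.85×10⁻²¹)^(1/4) = 8.35×10⁻⁶ mol L⁻¹

8.35×10⁻⁶ M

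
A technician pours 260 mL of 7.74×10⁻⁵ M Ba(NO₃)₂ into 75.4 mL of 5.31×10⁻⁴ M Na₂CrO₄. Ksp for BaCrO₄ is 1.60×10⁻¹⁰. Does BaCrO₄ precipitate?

Total volume after mixing = 260 + 75.4 = 335.4 mL.
[Ba²⁺] = (7.74×10⁻⁵)(260)/335.4 = 6.00×10⁻⁵ M
[CrO₄²⁻] = (5.31×10⁻⁴)(75.4)/335.4 = 1.19×10⁻⁴ M
Q = [Ba²⁺][CrO₄²⁻] = 7.16×10⁻⁹
Q = 7.16×10⁻⁹ > Ksp = 1.60×10⁻¹⁰, so the solution is supersaturated and BaCrO₄ precipitates.

Yes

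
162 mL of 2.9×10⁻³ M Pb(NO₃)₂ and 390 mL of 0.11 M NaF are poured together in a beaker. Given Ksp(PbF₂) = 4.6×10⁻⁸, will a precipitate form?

Yes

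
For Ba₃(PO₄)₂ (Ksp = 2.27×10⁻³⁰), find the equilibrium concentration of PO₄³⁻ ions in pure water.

Ba₃(PO₄)₂(s) ⇌ 3 Ba²⁺(aq) + 2 PO₄³⁻(aq)
For each mole of Ba₃(PO₄)₂ that dissolves per liter, [Ba²⁺] = 3s and [PO₄³⁻] = 2s; let s denote this solubility.
Ksp = [Ba²⁺]^3[PO₄³⁻]^2 = (3s)^3 · (2s)^2 = 108s^5 = 2.27×10⁻³⁰
s = 4.62×10⁻⁷ mol L⁻¹
[PO₄³⁻] = 2s = 9.24×10⁻⁷ mol L⁻¹

9.24×10⁻⁷ M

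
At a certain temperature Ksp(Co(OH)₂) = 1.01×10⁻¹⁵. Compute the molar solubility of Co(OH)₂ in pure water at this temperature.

6.32×10⁻⁶ M

Co(OH)₂(s) ⇌ Co²⁺(aq) + 2 OH⁻(aq)
Let s be the molar solubility. Then [Co²⁺] = s and [OH⁻] = 2s.
Ksp = [Co²⁺][OH⁻]^2 = s · (2s)^2 = 4s^3
4s^3 = 1.01×10⁻¹⁵  ⇒  s^3 = 2.53×10⁻¹⁶
s = 6.32×10⁻⁶ mol L⁻¹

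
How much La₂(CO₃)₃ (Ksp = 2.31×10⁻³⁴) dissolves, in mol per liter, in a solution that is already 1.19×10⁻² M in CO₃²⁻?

5.85×10⁻¹⁵ M

La₂(CO₃)₃(s) ⇌ 2 La³⁺(aq) + 3 CO₃²⁻(aq)
CO₃²⁻ is already present at 1.19×10⁻² M. If s mol/L of La₂(CO₃)₃ dissolves, [La³⁺] = 2s while [CO₃²⁻] ≈ 1.19×10⁻² M.
Ksp = [La³⁺]^2[CO₃²⁻]^3 = (2s)^2(1.19×10⁻²)^3
(2s)^2 = 2.31×10⁻³⁴ / (1.19×10⁻²)^3 = 1.37×10⁻²⁸
s = 5.85×10⁻¹⁵ M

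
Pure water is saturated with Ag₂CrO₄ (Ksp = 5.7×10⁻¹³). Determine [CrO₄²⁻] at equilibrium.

Ag₂CrO₄(s) ⇌ 2 Ag⁺(aq) + CrO₄²⁻(aq)
If s mol/L of Ag₂CrO₄ dissolves, [Ag⁺] = 2s and [CrO₄²⁻] = s.
Ksp = [Ag⁺]^2[CrO₄²⁻] = (2s)^2 · s = 4s^3 = 5.7×10⁻¹³
s = 5.2×10⁻⁵ mol L⁻¹
[CrO₄²⁻] = s = 5.2×10⁻⁵ mol L⁻¹

5.2×10⁻⁵ M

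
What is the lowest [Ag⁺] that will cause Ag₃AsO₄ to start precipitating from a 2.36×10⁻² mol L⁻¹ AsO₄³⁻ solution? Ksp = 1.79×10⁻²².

1.96×10⁻⁷ M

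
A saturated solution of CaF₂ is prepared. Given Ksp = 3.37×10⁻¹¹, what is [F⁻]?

CaF₂(s) ⇌ Ca²⁺(aq) + 2 F⁻(aq)
Let s be the molar solubility. Then [Ca²⁺] = s and [F⁻] = 2s.
Ksp = [Ca²⁺][F⁻]^2 = s · (2s)^2 = 4s^3 = 3.37×10⁻¹¹
s = 2.03×10⁻⁴ mol/L
[F⁻] = 2s = 4.07×10⁻⁴ mol/L

4.07×10⁻⁴ M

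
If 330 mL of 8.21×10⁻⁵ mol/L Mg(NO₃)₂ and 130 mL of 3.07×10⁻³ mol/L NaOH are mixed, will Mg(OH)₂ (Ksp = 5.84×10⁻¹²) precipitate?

The combined volume is 460 mL.
[Mg²⁺] = (8.21×10⁻⁵)(330)/460 = 5.89×10⁻⁵ mol/L
[OH⁻] = (3.07×10⁻³)(130)/460 = 8.68×10⁻⁴ mol/L
Q = [Mg²⁺][OH⁻]^2 = 4.43×10⁻¹¹
Q = 4.43×10⁻¹¹ > Ksp = 5.84×10⁻¹², so the solution is supersaturated and Mg(OH)₂ precipitates.

Yes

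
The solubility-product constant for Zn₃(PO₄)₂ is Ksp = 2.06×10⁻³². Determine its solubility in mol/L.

Zn₃(PO₄)₂(s) ⇌ 3 Zn²⁺(aq) + 2 PO₄³⁻(aq)
If s mol/L of Zn₃(PO₄)₂ dissolves, [Zn²⁺] = 3s and [PO₄³⁻] = 2s.
Ksp = [Zn²⁺]^3[PO₄³⁻]^2 = (3s)^3 · (2s)^2 = 108s^5
108s^5 = 2.06×10⁻³²  ⇒  s^5 = 1.91×10⁻³⁴
s = 1.80×10⁻⁷ mol L⁻¹

1.80×10⁻⁷ M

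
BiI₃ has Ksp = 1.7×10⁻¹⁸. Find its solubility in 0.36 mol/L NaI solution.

3.6×10⁻¹⁷ M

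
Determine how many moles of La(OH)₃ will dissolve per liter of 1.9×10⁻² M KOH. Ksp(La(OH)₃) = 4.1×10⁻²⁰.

La(OH)₃(s) ⇌ La³⁺(aq) + 3 OH⁻(aq)
The solution already contains OH⁻ at 1.9×10⁻² M. Let s be the molar solubility of La(OH)₃.
[OH⁻] ≈ 1.9×10⁻² M (common ion dominates); [La³⁺] = s.
Ksp = [La³⁺][OH⁻]^3 = s(1.9×10⁻²)^3
s = 4.1×10⁻²⁰ / (1.9×10⁻²)^3 = 6.0×10⁻¹⁵
s = 6.0×10⁻¹⁵ M

6.0×10⁻¹⁵ M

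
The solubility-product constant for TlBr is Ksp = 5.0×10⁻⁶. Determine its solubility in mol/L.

TlBr(s) ⇌ Tl⁺(aq) + Br⁻(aq)
If s mol/L of TlBr dissolves, [Tl⁺] = s and [Br⁻] = s.
Ksp = [Tl⁺][Br⁻] = s · s = s^2
s^2 = 5.0×10⁻⁶
Taking the 2nd root, s = 2.2×10⁻³ mol L⁻¹.

2.2×10⁻³ M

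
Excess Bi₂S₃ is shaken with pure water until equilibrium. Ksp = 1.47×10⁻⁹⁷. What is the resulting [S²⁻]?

Bi₂S₃(s) ⇌ 2 Bi³⁺(aq) + 3 S²⁻(aq)
Call the molar solubility s, so that [Bi³⁺] = 2s and [S²⁻] = 3s.
Ksp = [Bi³⁺]^2[S²⁻]^3 = (2s)^2 · (3s)^3 = 108s^5 = 1.47×10⁻⁹⁷
s = 1.69×10⁻²⁰ M
[S²⁻] = 3s = 5.06×10⁻²⁰ M

5.06×10⁻²⁰ M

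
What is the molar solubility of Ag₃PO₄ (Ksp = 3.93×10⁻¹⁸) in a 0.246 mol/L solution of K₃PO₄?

8.40×10⁻⁷ M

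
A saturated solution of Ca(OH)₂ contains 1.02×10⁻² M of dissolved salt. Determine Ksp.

Ca(OH)₂(s) ⇌ Ca²⁺(aq) + 2 OH⁻(aq)
Call the molar solubility s, so that [Ca²⁺] = s and [OH⁻] = 2s.
Ksp = [Ca²⁺][OH⁻]^2 = s · (2s)^2 = 4s^3
Ksp = 4 × (1.02×10⁻²)^3 = 4.24×10⁻⁶

Ksp = 4.24×10⁻⁶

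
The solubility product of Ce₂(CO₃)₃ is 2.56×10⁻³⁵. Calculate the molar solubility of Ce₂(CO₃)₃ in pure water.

4.73×10⁻⁸ M

Ce₂(CO₃)₃(s) ⇌ 2 Ce³⁺(aq) + 3 CO₃²⁻(aq)
For each mole of Ce₂(CO₃)₃ that dissolves per liter, [Ce³⁺] = 2s and [CO₃²⁻] = 3s; let s denote this solubility.
Ksp = [Ce³⁺]^2[CO₃²⁻]^3 = (2s)^2 · (3s)^3 = 108s^5
108s^5 = 2.56×10⁻³⁵  ⇒  s^5 = 2.37×10⁻³⁷
s = 4.73×10⁻⁸ M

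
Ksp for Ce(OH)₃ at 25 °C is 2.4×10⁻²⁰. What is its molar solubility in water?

5.5×10⁻⁶ M

Ce(OH)₃(s) ⇌ Ce³⁺(aq) + 3 OH⁻(aq)
If s mol/L of Ce(OH)₃ dissolves, [Ce³⁺] = s and [OH⁻] = 3s.
Ksp = [Ce³⁺][OH⁻]^3 = s · (3s)^3 = 27s^4
27s^4 = 2.4×10⁻²⁰  ⇒  s^4 = 8.9×10⁻²²
s = 5.5×10⁻⁶ mol/L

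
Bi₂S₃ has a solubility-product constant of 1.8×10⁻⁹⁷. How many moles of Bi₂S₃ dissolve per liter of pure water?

Bi₂S₃(s) ⇌ 2 Bi³⁺(aq) + 3 S²⁻(aq)
If s mol/L of Bi₂S₃ dissolves, [Bi³⁺] = 2s and [S²⁻] = 3s.
Ksp = [Bi³⁺]^2[S²⁻]^3 = (2s)^2 · (3s)^3 = 108s^5
108s^5 = 1.8×10⁻⁹⁷  ⇒  s^5 = 1.7×10⁻⁹⁹
s = 1.8×10⁻²⁰ mol L⁻¹

1.8×10⁻²⁰ M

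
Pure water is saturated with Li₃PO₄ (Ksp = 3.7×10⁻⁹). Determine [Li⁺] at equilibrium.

1.0×10⁻² M

Li₃PO₄(s) ⇌ 3 Li⁺(aq) + PO₄³⁻(aq)
Let s be the molar solubility. Then [Li⁺] = 3s and [PO₄³⁻] = s.
Ksp = [Li⁺]^3[PO₄³⁻] = (3s)^3 · s = 27s^4 = 3.7×10⁻⁹
s = 3.4×10⁻³ mol L⁻¹
[Li⁺] = 3s = 1.0×10⁻² mol L⁻¹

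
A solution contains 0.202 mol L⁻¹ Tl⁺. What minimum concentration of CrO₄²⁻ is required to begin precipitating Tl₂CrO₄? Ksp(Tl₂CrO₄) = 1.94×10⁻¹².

4.75×10⁻¹¹ M

The threshold for precipitation is Q = Ksp.
Tl₂CrO₄(s) ⇌ 2 Tl⁺(aq) + CrO₄²⁻(aq)
Ksp = [Tl⁺]^2[CrO₄²⁻] = [CrO₄²⁻](0.202)^2
[CrO₄²⁻] = 1.94×10⁻¹² / (0.202)^2 = 4.75×10⁻¹¹
[CrO₄²⁻] = 4.75×10⁻¹¹ mol L⁻¹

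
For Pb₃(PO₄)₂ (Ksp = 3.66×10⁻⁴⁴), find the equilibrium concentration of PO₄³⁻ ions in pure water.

Pb₃(PO₄)₂(s) ⇌ 3 Pb²⁺(aq) + 2 PO₄³⁻(aq)
For each mole of Pb₃(PO₄)₂ that dissolves per liter, [Pb²⁺] = 3s and [PO₄³⁻] = 2s; let s denote this solubility.
Ksp = [Pb²⁺]^3[PO₄³⁻]^2 = (3s)^3 · (2s)^2 = 108s^5 = 3.66×10⁻⁴⁴
s = 8.05×10⁻¹⁰ mol/L
[PO₄³⁻] = 2s = 1.61×10⁻⁹ mol/L

1.61×10⁻⁹ M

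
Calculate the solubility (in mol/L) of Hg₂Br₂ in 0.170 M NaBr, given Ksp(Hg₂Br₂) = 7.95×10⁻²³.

2.75×10⁻²¹ M

Hg₂Br₂(s) ⇌ Hg₂²⁺(aq) + 2 Br⁻(aq)
Br⁻ is already present at 0.170 M. If s mol/L of Hg₂Br₂ dissolves, [Hg₂²⁺] = s while [Br⁻] ≈ 0.170 M.
Ksp = [Hg₂²⁺][Br⁻]^2 = s(0.170)^2
s = 7.95×10⁻²³ / (0.170)^2 = 2.75×10⁻²¹
s = 2.75×10⁻²¹ M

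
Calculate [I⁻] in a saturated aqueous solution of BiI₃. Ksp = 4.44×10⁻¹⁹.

3.40×10⁻⁵ M

BiI₃(s) ⇌ Bi³⁺(aq) + 3 I⁻(aq)
If s mol/L of BiI₃ dissolves, [Bi³⁺] = s and [I⁻] = 3s.
Ksp = [Bi³⁺][I⁻]^3 = s · (3s)^3 = 27s^4 = 4.44×10⁻¹⁹
s = 1.13×10⁻⁵ M
[I⁻] = 3s = 3.40×10⁻⁵ M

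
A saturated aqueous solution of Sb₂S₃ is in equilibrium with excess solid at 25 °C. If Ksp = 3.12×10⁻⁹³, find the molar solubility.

Sb₂S₃(s) ⇌ 2 Sb³⁺(aq) + 3 S²⁻(aq)
With molar solubility s: [Sb³⁺] = 2s, [S²⁻] = 3s.
Ksp = [Sb³⁺]^2[S²⁻]^3 = (2s)^2 · (3s)^3 = 108s^5
108s^5 = 3.12×10⁻⁹³  ⇒  s^5 = 2.89×10⁻⁹⁵
s = (2.89×10⁻⁹⁵)^(1/5) = 1.24×10⁻¹⁹ M

1.24×10⁻¹⁹ M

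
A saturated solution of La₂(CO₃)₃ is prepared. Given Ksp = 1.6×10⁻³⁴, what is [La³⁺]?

1.4×10⁻⁷ M

La₂(CO₃)₃(s) ⇌ 2 La³⁺(aq) + 3 CO₃²⁻(aq)
If s mol/L of La₂(CO₃)₃ dissolves, [La³⁺] = 2s and [CO₃²⁻] = 3s.
Ksp = [La³⁺]^2[CO₃²⁻]^3 = (2s)^2 · (3s)^3 = 108s^5 = 1.6×10⁻³⁴
s = 6.8×10⁻⁸ mol L⁻¹
[La³⁺] = 2s = 1.4×10⁻⁷ mol L⁻¹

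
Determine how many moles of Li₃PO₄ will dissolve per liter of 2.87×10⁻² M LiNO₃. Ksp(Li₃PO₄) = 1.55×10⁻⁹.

6.56×10⁻⁵ M

Li₃PO₄(s) ⇌ 3 Li⁺(aq) + PO₄³⁻(aq)
Li⁺ is already present at 2.87×10⁻² M. If s mol/L of Li₃PO₄ dissolves, [PO₄³⁻] = s while [Li⁺] ≈ 2.87×10⁻² M.
Ksp = [Li⁺]^3[PO₄³⁻] = (2.87×10⁻²)^3s
s = 1.55×10⁻⁹ / (2.87×10⁻²)^3 = 6.56×10⁻⁵
s = 6.56×10⁻⁵ M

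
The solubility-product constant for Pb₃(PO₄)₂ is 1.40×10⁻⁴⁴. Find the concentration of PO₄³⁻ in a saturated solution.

1.33×10⁻⁹ M

Pb₃(PO₄)₂(s) ⇌ 3 Pb²⁺(aq) + 2 PO₄³⁻(aq)
Let s be the molar solubility. Then [Pb²⁺] = 3s and [PO₄³⁻] = 2s.
Ksp = [Pb²⁺]^3[PO₄³⁻]^2 = (3s)^3 · (2s)^2 = 108s^5 = 1.40×10⁻⁴⁴
s = 6.65×10⁻¹⁰ mol L⁻¹
[PO₄³⁻] = 2s = 1.33×10⁻⁹ mol L⁻¹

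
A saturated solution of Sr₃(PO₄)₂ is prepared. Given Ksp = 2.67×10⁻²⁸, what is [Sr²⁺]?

Sr₃(PO₄)₂(s) ⇌ 3 Sr²⁺(aq) + 2 PO₄³⁻(aq)
Call the molar solubility s, so that [Sr²⁺] = 3s and [PO₄³⁻] = 2s.
Ksp = [Sr²⁺]^3[PO₄³⁻]^2 = (3s)^3 · (2s)^2 = 108s^5 = 2.67×10⁻²⁸
s = 1.20×10⁻⁶ mol/L
[Sr²⁺] = 3s = 3.60×10⁻⁶ mol/L

3.60×10⁻⁶ M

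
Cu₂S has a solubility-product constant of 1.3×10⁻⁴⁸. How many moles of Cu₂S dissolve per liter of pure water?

Cu₂S(s) ⇌ 2 Cu⁺(aq) + S²⁻(aq)
With molar solubility s: [Cu⁺] = 2s, [S²⁻] = s.
Ksp = [Cu⁺]^2[S²⁻] = (2s)^2 · s = 4s^3
4s^3 = 1.3×10⁻⁴⁸  ⇒  s^3 = 3.3×10⁻⁴⁹
s = 6.9×10⁻¹⁷ mol L⁻¹

6.9×10⁻¹⁷ M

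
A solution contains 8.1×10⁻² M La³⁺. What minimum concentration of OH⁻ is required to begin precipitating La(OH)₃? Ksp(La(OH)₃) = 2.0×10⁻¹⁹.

Precipitation begins when Q = Ksp.
La(OH)₃(s) ⇌ La³⁺(aq) + 3 OH⁻(aq)
Ksp = [La³⁺][OH⁻]^3 = [OH⁻]^3(8.1×10⁻²)
[OH⁻]^3 = 2.0×10⁻¹⁹ / (8.1×10⁻²) = 2.5×10⁻¹⁸
[OH⁻] = 1.4×10⁻⁶ M

1.4×10⁻⁶ M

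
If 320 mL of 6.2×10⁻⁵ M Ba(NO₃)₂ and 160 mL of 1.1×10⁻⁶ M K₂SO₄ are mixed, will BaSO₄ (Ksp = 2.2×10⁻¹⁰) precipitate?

Total volume after mixing = 320 + 160 = 480 mL.
[Ba²⁺] = (6.2×10⁻⁵)(320)/480 = 4.1×10⁻⁵ M
[SO₄²⁻] = (1.1×10⁻⁶)(160)/480 = 3.7×10⁻⁷ M
Q = [Ba²⁺][SO₄²⁻] = 1.5×10⁻¹¹
Since Q (1.5×10⁻¹¹) is less than Ksp (2.2×10⁻¹⁰), no BaSO₄ precipitates.

No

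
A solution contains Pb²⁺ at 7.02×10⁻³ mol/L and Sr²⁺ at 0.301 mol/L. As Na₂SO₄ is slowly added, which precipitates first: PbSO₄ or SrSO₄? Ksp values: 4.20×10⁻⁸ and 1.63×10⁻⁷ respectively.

SrSO₄

Precipitation of each salt begins when its ion product equals Ksp.
For PbSO₄: [SO₄²⁻] = (Ksp/[Pb²⁺]) = 5.98×10⁻⁶ mol/L
For SrSO₄: [SO₄²⁻] = (Ksp/[Sr²⁺]) = 5.42×10⁻⁷ mol/L
SrSO₄ requires the lower [SO₄²⁻], so it precipitates first.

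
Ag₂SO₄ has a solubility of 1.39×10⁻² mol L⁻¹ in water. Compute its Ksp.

Ag₂SO₄(s) ⇌ 2 Ag⁺(aq) + SO₄²⁻(aq)
Let s be the molar solubility. Then [Ag⁺] = 2s and [SO₄²⁻] = s.
Ksp = [Ag⁺]^2[SO₄²⁻] = (2s)^2 · s = 4s^3
Ksp = 4 × (1.39×10⁻²)^3 = 1.07×10⁻⁵

Ksp = 1.07×10⁻⁵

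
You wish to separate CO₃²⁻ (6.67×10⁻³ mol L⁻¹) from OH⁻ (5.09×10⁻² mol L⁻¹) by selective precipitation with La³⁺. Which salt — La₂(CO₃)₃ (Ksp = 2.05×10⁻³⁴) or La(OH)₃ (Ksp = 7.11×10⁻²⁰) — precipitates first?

La(OH)₃

Each salt precipitates once Q = Ksp for that salt.
For La₂(CO₃)₃: [La³⁺] = (Ksp/[CO₃²⁻]^3)^(1/2) = 2.63×10⁻¹⁴ mol L⁻¹
For La(OH)₃: [La³⁺] = (Ksp/[OH⁻]^3) = 5.39×10⁻¹⁶ mol L⁻¹
Since La(OH)₃ needs less La³⁺ to reach saturation, it precipitates first.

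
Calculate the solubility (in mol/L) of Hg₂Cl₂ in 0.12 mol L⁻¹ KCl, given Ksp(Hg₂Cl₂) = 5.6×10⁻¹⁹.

Hg₂Cl₂(s) ⇌ Hg₂²⁺(aq) + 2 Cl⁻(aq)
Cl⁻ is already present at 0.12 mol L⁻¹. If s mol/L of Hg₂Cl₂ dissolves, [Hg₂²⁺] = s while [Cl⁻] ≈ 0.12 mol L⁻¹.
Ksp = [Hg₂²⁺][Cl⁻]^2 = s(0.12)^2
s = 5.6×10⁻¹⁹ / (0.12)^2 = 3.9×10⁻¹⁷
s = 3.9×10⁻¹⁷ mol L⁻¹

3.9×10⁻¹⁷ M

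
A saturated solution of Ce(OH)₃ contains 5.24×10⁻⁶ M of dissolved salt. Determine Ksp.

Ce(OH)₃(s) ⇌ Ce³⁺(aq) + 3 OH⁻(aq)
Let s be the molar solubility. Then [Ce³⁺] = s and [OH⁻] = 3s.
Ksp = [Ce³⁺][OH⁻]^3 = s · (3s)^3 = 27s^4
Ksp = 27 × (5.24×10⁻⁶)^4 = 2.04×10⁻²⁰

Ksp = 2.04×10⁻²⁰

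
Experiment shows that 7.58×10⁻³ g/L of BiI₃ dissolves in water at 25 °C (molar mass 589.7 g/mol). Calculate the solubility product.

Ksp = 7.37×10⁻¹⁹

s = (7.58×10⁻³ g L⁻¹)/(589.7 g mol⁻¹) = 1.2854×10⁻⁵ M
BiI₃(s) ⇌ Bi³⁺(aq) + 3 I⁻(aq)
Call the molar solubility s, so that [Bi³⁺] = s and [I⁻] = 3s.
Ksp = [Bi³⁺][I⁻]^3 = s · (3s)^3 = 27s^4
Ksp = 27 × (1.2854×10⁻⁵)^4 = 7.37×10⁻¹⁹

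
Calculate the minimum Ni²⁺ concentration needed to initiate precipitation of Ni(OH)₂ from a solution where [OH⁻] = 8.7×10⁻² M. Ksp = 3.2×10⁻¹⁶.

A salt starts to precipitate once the ion product Q reaches its Ksp.
Ni(OH)₂(s) ⇌ Ni²⁺(aq) + 2 OH⁻(aq)
Ksp = [Ni²⁺][OH⁻]^2 = [Ni²⁺](8.7×10⁻²)^2
[Ni²⁺] = 3.2×10⁻¹⁶ / (8.7×10⁻²)^2 = 4.2×10⁻¹⁴
[Ni²⁺] = 4.2×10⁻¹⁴ M

4.2×10⁻¹⁴ M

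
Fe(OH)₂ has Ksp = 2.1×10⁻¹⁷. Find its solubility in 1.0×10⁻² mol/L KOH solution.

Fe(OH)₂(s) ⇌ Fe²⁺(aq) + 2 OH⁻(aq)
OH⁻ is already present at 1.0×10⁻² mol/L. If s mol/L of Fe(OH)₂ dissolves, [Fe²⁺] = s while [OH⁻] ≈ 1.0×10⁻² mol/L.
Ksp = [Fe²⁺][OH⁻]^2 = s(1.0×10⁻²)^2
s = 2.1×10⁻¹⁷ / (1.0×10⁻²)^2 = 2.1×10⁻¹³
s = 2.1×10⁻¹³ mol/L

2.1×10⁻¹³ M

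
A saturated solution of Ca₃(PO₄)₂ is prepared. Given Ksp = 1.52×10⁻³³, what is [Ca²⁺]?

3.21×10⁻⁷ M

Ca₃(PO₄)₂(s) ⇌ 3 Ca²⁺(aq) + 2 PO₄³⁻(aq)
With molar solubility s: [Ca²⁺] = 3s, [PO₄³⁻] = 2s.
Ksp = [Ca²⁺]^3[PO₄³⁻]^2 = (3s)^3 · (2s)^2 = 108s^5 = 1.52×10⁻³³
s = 1.07×10⁻⁷ M
[Ca²⁺] = 3s = 3.21×10⁻⁷ M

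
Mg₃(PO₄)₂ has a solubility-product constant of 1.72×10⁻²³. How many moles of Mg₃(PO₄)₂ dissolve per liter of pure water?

1.10×10⁻⁵ M

Mg₃(PO₄)₂(s) ⇌ 3 Mg²⁺(aq) + 2 PO₄³⁻(aq)
Call the molar solubility s, so that [Mg²⁺] = 3s and [PO₄³⁻] = 2s.
Ksp = [Mg²⁺]^3[PO₄³⁻]^2 = (3s)^3 · (2s)^2 = 108s^5
108s^5 = 1.72×10⁻²³  ⇒  s^5 = 1.59×10⁻²⁵
Taking the 5th root, s = 1.10×10⁻⁵ mol L⁻¹.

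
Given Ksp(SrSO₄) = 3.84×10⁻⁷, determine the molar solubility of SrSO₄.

6.20×10⁻⁴ M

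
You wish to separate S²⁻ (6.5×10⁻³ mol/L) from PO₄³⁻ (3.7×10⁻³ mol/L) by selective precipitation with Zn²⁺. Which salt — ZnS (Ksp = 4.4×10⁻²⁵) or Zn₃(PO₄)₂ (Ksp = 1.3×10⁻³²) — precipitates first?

ZnS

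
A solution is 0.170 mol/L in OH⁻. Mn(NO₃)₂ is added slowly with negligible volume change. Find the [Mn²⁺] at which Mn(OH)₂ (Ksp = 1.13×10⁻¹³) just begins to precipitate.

3.91×10⁻¹² M

Each salt precipitates once Q = Ksp for that salt.
Mn(OH)₂(s) ⇌ Mn²⁺(aq) + 2 OH⁻(aq)
Ksp = [Mn²⁺][OH⁻]^2 = [Mn²⁺](0.170)^2
[Mn²⁺] = 1.13×10⁻¹³ / (0.170)^2 = 3.91×10⁻¹²
[Mn²⁺] = 3.91×10⁻¹² mol/L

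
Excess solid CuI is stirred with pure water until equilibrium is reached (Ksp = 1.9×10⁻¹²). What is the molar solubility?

1.4×10⁻⁶ M

CuI(s) ⇌ Cu⁺(aq) + I⁻(aq)
Call the molar solubility s, so that [Cu⁺] = s and [I⁻] = s.
Ksp = [Cu⁺][I⁻] = s · s = s^2
s^2 = 1.9×10⁻¹²
s = (1.9×10⁻¹²)^(1/2) = 1.4×10⁻⁶ mol L⁻¹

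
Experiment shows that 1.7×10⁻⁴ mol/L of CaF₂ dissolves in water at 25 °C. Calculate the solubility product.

CaF₂(s) ⇌ Ca²⁺(aq) + 2 F⁻(aq)
For each mole of CaF₂ that dissolves per liter, [Ca²⁺] = s and [F⁻] = 2s; let s denote this solubility.
Ksp = [Ca²⁺][F⁻]^2 = s · (2s)^2 = 4s^3
Ksp = 4 × (1.7×10⁻⁴)^3 = 2.0×10⁻¹¹

Ksp = 2.0×10⁻¹¹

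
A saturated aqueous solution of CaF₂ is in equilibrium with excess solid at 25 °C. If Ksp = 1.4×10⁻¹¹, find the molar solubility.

1.5×10⁻⁴ M

CaF₂(s) ⇌ Ca²⁺(aq) + 2 F⁻(aq)
Call the molar solubility s, so that [Ca²⁺] = s and [F⁻] = 2s.
Ksp = [Ca²⁺][F⁻]^2 = s · (2s)^2 = 4s^3
4s^3 = 1.4×10⁻¹¹  ⇒  s^3 = 3.5×10⁻¹²
s = 1.5×10⁻⁴ mol L⁻¹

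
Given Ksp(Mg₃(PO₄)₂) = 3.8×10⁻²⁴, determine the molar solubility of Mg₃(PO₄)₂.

8.1×10⁻⁶ M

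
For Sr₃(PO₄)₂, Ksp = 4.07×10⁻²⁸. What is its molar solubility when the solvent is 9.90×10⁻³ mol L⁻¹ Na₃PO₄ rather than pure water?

5.36×10⁻⁹ M

Sr₃(PO₄)₂(s) ⇌ 3 Sr²⁺(aq) + 2 PO₄³⁻(aq)
With PO₄³⁻ already at 9.90×10⁻³ mol L⁻¹ and s small, take [PO₄³⁻] ≈ 9.90×10⁻³ mol L⁻¹ and [Sr²⁺] = 3s.
Ksp = [Sr²⁺]^3[PO₄³⁻]^2 = (3s)^3(9.90×10⁻³)^2
(3s)^3 = 4.07×10⁻²⁸ / (9.90×10⁻³)^2 = 4.15×10⁻²⁴
s = 5.36×10⁻⁹ mol L⁻¹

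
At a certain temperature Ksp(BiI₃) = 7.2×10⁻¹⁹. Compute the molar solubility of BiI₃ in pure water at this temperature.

1.3×10⁻⁵ M

BiI₃(s) ⇌ Bi³⁺(aq) + 3 I⁻(aq)
If s mol/L of BiI₃ dissolves, [Bi³⁺] = s and [I⁻] = 3s.
Ksp = [Bi³⁺][I⁻]^3 = s · (3s)^3 = 27s^4
27s^4 = 7.2×10⁻¹⁹  ⇒  s^4 = 2.7×10⁻²⁰
Taking the 4th root, s = 1.3×10⁻⁵ mol L⁻¹.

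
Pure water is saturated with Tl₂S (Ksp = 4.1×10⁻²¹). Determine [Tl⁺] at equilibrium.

Tl₂S(s) ⇌ 2 Tl⁺(aq) + S²⁻(aq)
If s mol/L of Tl₂S dissolves, [Tl⁺] = 2s and [S²⁻] = s.
Ksp = [Tl⁺]^2[S²⁻] = (2s)^2 · s = 4s^3 = 4.1×10⁻²¹
s = 1.0×10⁻⁷ M
[Tl⁺] = 2s = 2.0×10⁻⁷ M

2.0×10⁻⁷ M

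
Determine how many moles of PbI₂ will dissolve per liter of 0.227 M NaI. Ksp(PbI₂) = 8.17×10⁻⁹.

PbI₂(s) ⇌ Pb²⁺(aq) + 2 I⁻(aq)
I⁻ is already present at 0.227 M. If s mol/L of PbI₂ dissolves, [Pb²⁺] = s while [I⁻] ≈ 0.227 M.
Ksp = [Pb²⁺][I⁻]^2 = s(0.227)^2
s = 8.17×10⁻⁹ / (0.227)^2 = 1.59×10⁻⁷
s = 1.59×10⁻⁷ M

1.59×10⁻⁷ M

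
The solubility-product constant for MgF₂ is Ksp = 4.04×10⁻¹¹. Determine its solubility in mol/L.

MgF₂(s) ⇌ Mg²⁺(aq) + 2 F⁻(aq)
For each mole of MgF₂ that dissolves per liter, [Mg²⁺] = s and [F⁻] = 2s; let s denote this solubility.
Ksp = [Mg²⁺][F⁻]^2 = s · (2s)^2 = 4s^3
4s^3 = 4.04×10⁻¹¹  ⇒  s^3 = 1.01×10⁻¹¹
s = 2.16×10⁻⁴ mol/L

2.16×10⁻⁴ M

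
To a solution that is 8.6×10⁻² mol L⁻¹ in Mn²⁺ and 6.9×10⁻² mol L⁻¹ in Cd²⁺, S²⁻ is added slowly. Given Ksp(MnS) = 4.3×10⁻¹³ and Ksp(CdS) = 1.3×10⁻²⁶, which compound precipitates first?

CdS

A salt starts to precipitate once the ion product Q reaches its Ksp.
For MnS: [S²⁻] = (Ksp/[Mn²⁺]) = 5.0×10⁻¹² mol L⁻¹
For CdS: [S²⁻] = (Ksp/[Cd²⁺]) = 1.9×10⁻²⁵ mol L⁻¹
Since CdS needs less S²⁻ to reach saturation, it precipitates first.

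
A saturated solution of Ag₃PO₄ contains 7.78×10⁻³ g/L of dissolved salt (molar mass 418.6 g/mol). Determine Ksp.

Ksp = 3.22×10⁻¹⁸

Convert to molarity: s = 7.78×10⁻³ / 418.6 = 1.8586×10⁻⁵ mol/L
Ag₃PO₄(s) ⇌ 3 Ag⁺(aq) + PO₄³⁻(aq)
For each mole of Ag₃PO₄ that dissolves per liter, [Ag⁺] = 3s and [PO₄³⁻] = s; let s denote this solubility.
Ksp = [Ag⁺]^3[PO₄³⁻] = (3s)^3 · s = 27s^4
Ksp = 27 × (1.8586×10⁻⁵)^4 = 3.22×10⁻¹⁸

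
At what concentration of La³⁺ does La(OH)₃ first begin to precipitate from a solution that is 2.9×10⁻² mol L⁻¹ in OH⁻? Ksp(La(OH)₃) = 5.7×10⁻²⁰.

2.3×10⁻¹⁵ M

The threshold for precipitation is Q = Ksp.
La(OH)₃(s) ⇌ La³⁺(aq) + 3 OH⁻(aq)
Ksp = [La³⁺][OH⁻]^3 = [La³⁺](2.9×10⁻²)^3
[La³⁺] = 5.7×10⁻²⁰ / (2.9×10⁻²)^3 = 2.3×10⁻¹⁵
[La³⁺] = 2.3×10⁻¹⁵ mol L⁻¹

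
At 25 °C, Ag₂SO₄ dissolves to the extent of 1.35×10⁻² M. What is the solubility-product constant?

Ksp = 9.84×10⁻⁶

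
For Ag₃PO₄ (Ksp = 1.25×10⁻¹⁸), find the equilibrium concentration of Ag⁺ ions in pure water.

Ag₃PO₄(s) ⇌ 3 Ag⁺(aq) + PO₄³⁻(aq)
For each mole of Ag₃PO₄ that dissolves per liter, [Ag⁺] = 3s and [PO₄³⁻] = s; let s denote this solubility.
Ksp = [Ag⁺]^3[PO₄³⁻] = (3s)^3 · s = 27s^4 = 1.25×10⁻¹⁸
s = 1.47×10⁻⁵ M
[Ag⁺] = 3s = 4.40×10⁻⁵ M

4.40×10⁻⁵ M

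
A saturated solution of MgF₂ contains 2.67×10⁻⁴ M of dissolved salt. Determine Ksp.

Ksp = 7.61×10⁻¹¹

MgF₂(s) ⇌ Mg²⁺(aq) + 2 F⁻(aq)
Let s be the molar solubility. Then [Mg²⁺] = s and [F⁻] = 2s.
Ksp = [Mg²⁺][F⁻]^2 = s · (2s)^2 = 4s^3
Ksp = 4 × (2.67×10⁻⁴)^3 = 7.61×10⁻¹¹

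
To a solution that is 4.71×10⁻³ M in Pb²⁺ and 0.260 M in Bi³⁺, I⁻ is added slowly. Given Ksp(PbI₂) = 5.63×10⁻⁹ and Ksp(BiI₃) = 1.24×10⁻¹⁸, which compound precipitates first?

Precipitation begins when Q = Ksp.
For PbI₂: [I⁻] = (Ksp/[Pb²⁺])^(1/2) = 1.09×10⁻³ M
For BiI₃: [I⁻] = (Ksp/[Bi³⁺])^(1/3) = 1.68×10⁻⁶ M
The smaller threshold [I⁻] is reached first, so BiI₃ precipitates first.

BiI₃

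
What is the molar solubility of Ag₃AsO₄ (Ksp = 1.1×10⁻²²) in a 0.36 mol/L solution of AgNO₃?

2.4×10⁻²¹ M

Ag₃AsO₄(s) ⇌ 3 Ag⁺(aq) + AsO₄³⁻(aq)
With Ag⁺ already at 0.36 mol/L and s small, take [Ag⁺] ≈ 0.36 mol/L and [AsO₄³⁻] = s.
Ksp = [Ag⁺]^3[AsO₄³⁻] = (0.36)^3s
s = 1.1×10⁻²² / (0.36)^3 = 2.4×10⁻²¹
s = 2.4×10⁻²¹ mol/L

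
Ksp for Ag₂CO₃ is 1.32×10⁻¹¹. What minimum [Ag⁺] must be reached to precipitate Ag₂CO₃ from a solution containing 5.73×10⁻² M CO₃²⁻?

Precipitation begins when Q = Ksp.
Ag₂CO₃(s) ⇌ 2 Ag⁺(aq) + CO₃²⁻(aq)
Ksp = [Ag⁺]^2[CO₃²⁻] = [Ag⁺]^2(5.73×10⁻²)
[Ag⁺]^2 = 1.32×10⁻¹¹ / (5.73×10⁻²) = 2.30×10⁻¹⁰
[Ag⁺] = 1.52×10⁻⁵ M

1.52×10⁻⁵ M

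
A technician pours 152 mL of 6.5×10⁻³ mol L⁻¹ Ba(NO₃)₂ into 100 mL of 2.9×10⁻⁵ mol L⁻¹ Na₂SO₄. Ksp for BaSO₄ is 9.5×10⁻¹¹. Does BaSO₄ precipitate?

Total volume after mixing = 152 + 100 = 252 mL.
[Ba²⁺] = (6.5×10⁻³)(152)/252 = 3.9×10⁻³ mol L⁻¹
[SO₄²⁻] = (2.9×10⁻⁵)(100)/252 = 1.2×10⁻⁵ mol L⁻¹
Q = [Ba²⁺][SO₄²⁻] = 4.5×10⁻⁸
Since Q (4.5×10⁻⁸) exceeds Ksp (9.5×10⁻¹¹), BaSO₄ will precipitate.

Yes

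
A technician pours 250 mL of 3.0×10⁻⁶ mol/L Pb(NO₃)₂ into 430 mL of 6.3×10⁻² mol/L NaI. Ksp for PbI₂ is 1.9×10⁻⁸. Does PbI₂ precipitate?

No

After mixing, V = 250 mL + 430 mL = 680 mL.
[Pb²⁺] = (3.0×10⁻⁶)(250)/680 = 1.1×10⁻⁶ mol/L
[I⁻] = (6.3×10⁻²)(430)/680 = 4.0×10⁻² mol/L
Q = [Pb²⁺][I⁻]^2 = 1.8×10⁻⁹
Since Q (1.8×10⁻⁹) is less than Ksp (1.9×10⁻⁸), no PbI₂ precipitates.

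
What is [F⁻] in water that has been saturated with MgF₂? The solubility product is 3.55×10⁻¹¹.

4.14×10⁻⁴ M

MgF₂(s) ⇌ Mg²⁺(aq) + 2 F⁻(aq)
Let s be the molar solubility. Then [Mg²⁺] = s and [F⁻] = 2s.
Ksp = [Mg²⁺][F⁻]^2 = s · (2s)^2 = 4s^3 = 3.55×10⁻¹¹
s = 2.07×10⁻⁴ M
[F⁻] = 2s = 4.14×10⁻⁴ M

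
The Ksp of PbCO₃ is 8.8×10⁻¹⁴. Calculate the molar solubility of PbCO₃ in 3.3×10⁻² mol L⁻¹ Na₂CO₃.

2.7×10⁻¹² M

PbCO₃(s) ⇌ Pb²⁺(aq) + CO₃²⁻(aq)
The solution already contains CO₃²⁻ at 3.3×10⁻² mol L⁻¹. Let s be the molar solubility of PbCO₃.
[CO₃²⁻] ≈ 3.3×10⁻² mol L⁻¹ (common ion dominates); [Pb²⁺] = s.
Ksp = [Pb²⁺][CO₃²⁻] = s(3.3×10⁻²)
s = 8.8×10⁻¹⁴ / (3.3×10⁻²) = 2.7×10⁻¹²
s = 2.7×10⁻¹² mol L⁻¹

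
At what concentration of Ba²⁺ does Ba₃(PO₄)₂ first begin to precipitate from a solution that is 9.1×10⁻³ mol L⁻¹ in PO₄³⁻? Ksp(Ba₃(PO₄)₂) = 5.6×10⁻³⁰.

Precipitation of each salt begins when its ion product equals Ksp.
Ba₃(PO₄)₂(s) ⇌ 3 Ba²⁺(aq) + 2 PO₄³⁻(aq)
Ksp = [Ba²⁺]^3[PO₄³⁻]^2 = [Ba²⁺]^3(9.1×10⁻³)^2
[Ba²⁺]^3 = 5.6×10⁻³⁰ / (9.1×10⁻³)^2 = 6.8×10⁻²⁶
[Ba²⁺] = 4.1×10⁻⁹ mol L⁻¹

4.1×10⁻⁹ M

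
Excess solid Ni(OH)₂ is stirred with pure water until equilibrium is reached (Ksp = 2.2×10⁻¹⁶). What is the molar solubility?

Ni(OH)₂(s) ⇌ Ni²⁺(aq) + 2 OH⁻(aq)
For each mole of Ni(OH)₂ that dissolves per liter, [Ni²⁺] = s and [OH⁻] = 2s; let s denote this solubility.
Ksp = [Ni²⁺][OH⁻]^2 = s · (2s)^2 = 4s^3
4s^3 = 2.2×10⁻¹⁶  ⇒  s^3 = 5.5×10⁻¹⁷
Taking the 3rd root, s = 3.8×10⁻⁶ mol L⁻¹.

3.8×10⁻⁶ M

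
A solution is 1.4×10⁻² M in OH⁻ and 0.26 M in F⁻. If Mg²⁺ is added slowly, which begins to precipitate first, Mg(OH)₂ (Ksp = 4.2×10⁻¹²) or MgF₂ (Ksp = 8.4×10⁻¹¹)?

MgF₂

Precipitation of each salt begins when its ion product equals Ksp.
For Mg(OH)₂: [Mg²⁺] = (Ksp/[OH⁻]^2) = 2.1×10⁻⁸ M
For MgF₂: [Mg²⁺] = (Ksp/[F⁻]^2) = 1.2×10⁻⁹ M
MgF₂ requires the lower [Mg²⁺], so it precipitates first.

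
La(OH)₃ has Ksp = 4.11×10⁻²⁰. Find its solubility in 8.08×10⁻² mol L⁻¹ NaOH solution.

7.79×10⁻¹⁷ M

La(OH)₃(s) ⇌ La³⁺(aq) + 3 OH⁻(aq)
Let s be the solubility of La(OH)₃ here. The common ion gives [OH⁻] ≈ 8.08×10⁻² mol L⁻¹, and [La³⁺] = s.
Ksp = [La³⁺][OH⁻]^3 = s(8.08×10⁻²)^3
s = 4.11×10⁻²⁰ / (8.08×10⁻²)^3 = 7.79×10⁻¹⁷
s = 7.79×10⁻¹⁷ mol L⁻¹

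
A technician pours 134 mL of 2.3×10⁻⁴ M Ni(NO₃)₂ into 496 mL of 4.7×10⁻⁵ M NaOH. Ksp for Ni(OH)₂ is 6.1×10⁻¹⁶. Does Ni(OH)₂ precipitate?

The combined volume is 630 mL.
[Ni²⁺] = (2.3×10⁻⁴)(134)/630 = 4.9×10⁻⁵ M
[OH⁻] = (4.7×10⁻⁵)(496)/630 = 3.7×10⁻⁵ M
Q = [Ni²⁺][OH⁻]^2 = 6.7×10⁻¹⁴
Q = 6.7×10⁻¹⁴ > Ksp = 6.1×10⁻¹⁶, so the solution is supersaturated and Ni(OH)₂ precipitates.

Yes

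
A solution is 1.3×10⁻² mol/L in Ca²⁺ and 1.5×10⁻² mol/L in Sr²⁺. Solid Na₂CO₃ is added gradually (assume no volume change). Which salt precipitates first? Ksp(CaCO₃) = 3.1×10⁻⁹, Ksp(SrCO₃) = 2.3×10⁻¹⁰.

SrCO₃

A salt starts to precipitate once the ion product Q reaches its Ksp.
For CaCO₃: [CO₃²⁻] = (Ksp/[Ca²⁺]) = 2.4×10⁻⁷ mol/L
For SrCO₃: [CO₃²⁻] = (Ksp/[Sr²⁺]) = 1.5×10⁻⁸ mol/L
SrCO₃ requires the lower [CO₃²⁻], so it precipitates first.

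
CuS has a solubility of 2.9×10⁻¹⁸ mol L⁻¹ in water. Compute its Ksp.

CuS(s) ⇌ Cu²⁺(aq) + S²⁻(aq)
Call the molar solubility s, so that [Cu²⁺] = s and [S²⁻] = s.
Ksp = [Cu²⁺][S²⁻] = s · s = s^2
Ksp = (2.9×10⁻¹⁸)^2 = 8.4×10⁻³⁶

Ksp = 8.4×10⁻³⁶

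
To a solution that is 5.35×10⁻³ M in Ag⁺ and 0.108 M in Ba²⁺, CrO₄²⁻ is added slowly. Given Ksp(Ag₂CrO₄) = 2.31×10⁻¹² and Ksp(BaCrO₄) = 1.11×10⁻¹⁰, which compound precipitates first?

The threshold for precipitation is Q = Ksp.
For Ag₂CrO₄: [CrO₄²⁻] = (Ksp/[Ag⁺]^2) = 8.07×10⁻⁸ M
For BaCrO₄: [CrO₄²⁻] = (Ksp/[Ba²⁺]) = 1.03×10⁻⁹ M
BaCrO₄ requires the lower [CrO₄²⁻], so it precipitates first.

BaCrO₄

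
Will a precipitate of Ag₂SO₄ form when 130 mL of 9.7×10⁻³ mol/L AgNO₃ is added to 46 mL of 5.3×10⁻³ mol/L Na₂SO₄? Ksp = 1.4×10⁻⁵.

No

The combined volume is 176 mL.
[Ag⁺] = (9.7×10⁻³)(130)/176 = 7.2×10⁻³ mol/L
[SO₄²⁻] = (5.3×10⁻³)(46)/176 = 1.4×10⁻³ mol/L
Q = [Ag⁺]^2[SO₄²⁻] = 7.1×10⁻⁸
Q < Ksp (7.1×10⁻⁸ vs 1.4×10⁻⁵); the solution remains unsaturated and no precipitate forms.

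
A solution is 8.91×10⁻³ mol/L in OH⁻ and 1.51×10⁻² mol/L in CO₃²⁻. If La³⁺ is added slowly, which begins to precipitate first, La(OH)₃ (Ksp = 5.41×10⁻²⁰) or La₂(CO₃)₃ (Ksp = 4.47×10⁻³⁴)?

A salt starts to precipitate once the ion product Q reaches its Ksp.
For La(OH)₃: [La³⁺] = (Ksp/[OH⁻]^3) = 7.65×10⁻¹⁴ mol/L
For La₂(CO₃)₃: [La³⁺] = (Ksp/[CO₃²⁻]^3)^(1/2) = 1.14×10⁻¹⁴ mol/L
La₂(CO₃)₃ requires the lower [La³⁺], so it precipitates first.

La₂(CO₃)₃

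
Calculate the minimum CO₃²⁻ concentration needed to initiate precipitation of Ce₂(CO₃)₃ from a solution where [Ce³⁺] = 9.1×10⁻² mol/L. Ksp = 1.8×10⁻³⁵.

1.3×10⁻¹¹ M

The threshold for precipitation is Q = Ksp.
Ce₂(CO₃)₃(s) ⇌ 2 Ce³⁺(aq) + 3 CO₃²⁻(aq)
Ksp = [Ce³⁺]^2[CO₃²⁻]^3 = [CO₃²⁻]^3(9.1×10⁻²)^2
[CO₃²⁻]^3 = 1.8×10⁻³⁵ / (9.1×10⁻²)^2 = 2.2×10⁻³³
[CO₃²⁻] = 1.3×10⁻¹¹ mol/L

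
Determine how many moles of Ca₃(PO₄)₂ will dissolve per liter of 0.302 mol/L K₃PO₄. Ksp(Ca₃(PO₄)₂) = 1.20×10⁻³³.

Ca₃(PO₄)₂(s) ⇌ 3 Ca²⁺(aq) + 2 PO₄³⁻(aq)
With PO₄³⁻ already at 0.302 mol/L and s small, take [PO₄³⁻] ≈ 0.302 mol/L and [Ca²⁺] = 3s.
Ksp = [Ca²⁺]^3[PO₄³⁻]^2 = (3s)^3(0.302)^2
(3s)^3 = 1.20×10⁻³³ / (0.302)^2 = 1.32×10⁻³²
s = 7.87×10⁻¹² mol/L

7.87×10⁻¹² M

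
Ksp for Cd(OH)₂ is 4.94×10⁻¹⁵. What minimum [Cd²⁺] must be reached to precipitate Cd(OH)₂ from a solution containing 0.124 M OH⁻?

Precipitation of each salt begins when its ion product equals Ksp.
Cd(OH)₂(s) ⇌ Cd²⁺(aq) + 2 OH⁻(aq)
Ksp = [Cd²⁺][OH⁻]^2 = [Cd²⁺](0.124)^2
[Cd²⁺] = 4.94×10⁻¹⁵ / (0.124)^2 = 3.21×10⁻¹³
[Cd²⁺] = 3.21×10⁻¹³ M

3.21×10⁻¹³ M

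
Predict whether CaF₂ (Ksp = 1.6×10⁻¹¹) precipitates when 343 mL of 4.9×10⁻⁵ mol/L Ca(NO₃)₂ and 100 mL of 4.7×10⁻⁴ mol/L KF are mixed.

After mixing, V = 343 mL + 100 mL = 443 mL.
[Ca²⁺] = (4.9×10⁻⁵)(343)/443 = 3.8×10⁻⁵ mol/L
[F⁻] = (4.7×10⁻⁴)(100)/443 = 1.1×10⁻⁴ mol/L
Q = [Ca²⁺][F⁻]^2 = 4.3×10⁻¹³
Q < Ksp (4.3×10⁻¹³ vs 1.6×10⁻¹¹); the solution remains unsaturated and no precipitate forms.

No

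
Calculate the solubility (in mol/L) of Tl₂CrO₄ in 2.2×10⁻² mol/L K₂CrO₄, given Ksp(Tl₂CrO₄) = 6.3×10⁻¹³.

2.7×10⁻⁶ M

Tl₂CrO₄(s) ⇌ 2 Tl⁺(aq) + CrO₄²⁻(aq)
With CrO₄²⁻ already at 2.2×10⁻² mol/L and s small, take [CrO₄²⁻] ≈ 2.2×10⁻² mol/L and [Tl⁺] = 2s.
Ksp = [Tl⁺]^2[CrO₄²⁻] = (2s)^2(2.2×10⁻²)
(2s)^2 = 6.3×10⁻¹³ / (2.2×10⁻²) = 2.9×10⁻¹¹
s = 2.7×10⁻⁶ mol/L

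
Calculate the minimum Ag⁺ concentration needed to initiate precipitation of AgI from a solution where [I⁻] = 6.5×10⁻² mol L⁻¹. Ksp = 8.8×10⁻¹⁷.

1.4×10⁻¹⁵ M

A salt starts to precipitate once the ion product Q reaches its Ksp.
AgI(s) ⇌ Ag⁺(aq) + I⁻(aq)
Ksp = [Ag⁺][I⁻] = [Ag⁺](6.5×10⁻²)
[Ag⁺] = 8.8×10⁻¹⁷ / (6.5×10⁻²) = 1.4×10⁻¹⁵
[Ag⁺] = 1.4×10⁻¹⁵ mol L⁻¹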